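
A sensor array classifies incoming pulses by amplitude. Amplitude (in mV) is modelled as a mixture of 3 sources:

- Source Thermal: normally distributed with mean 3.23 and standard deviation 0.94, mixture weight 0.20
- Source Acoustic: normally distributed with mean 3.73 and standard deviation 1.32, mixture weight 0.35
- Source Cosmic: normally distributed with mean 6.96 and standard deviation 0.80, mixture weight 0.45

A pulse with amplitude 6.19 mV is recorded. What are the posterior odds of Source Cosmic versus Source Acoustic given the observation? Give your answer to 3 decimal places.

Since P(k|x) ∝ π_k f_k(x), the posterior odds are π_i f_i(x) / (π_j f_j(x)).
Normal densities:
  f_Thermal = 0.00298259
  f_Acoustic = 0.0532296
  f_Cosmic = 0.3138
Posterior odds = (π_Cosmic·f_Cosmic) / (π_Acoustic·f_Acoustic) = (0.45·0.3138) / (0.35·0.0532296) = 0.14121 / 0.0186304 ≈ 7.580

7.580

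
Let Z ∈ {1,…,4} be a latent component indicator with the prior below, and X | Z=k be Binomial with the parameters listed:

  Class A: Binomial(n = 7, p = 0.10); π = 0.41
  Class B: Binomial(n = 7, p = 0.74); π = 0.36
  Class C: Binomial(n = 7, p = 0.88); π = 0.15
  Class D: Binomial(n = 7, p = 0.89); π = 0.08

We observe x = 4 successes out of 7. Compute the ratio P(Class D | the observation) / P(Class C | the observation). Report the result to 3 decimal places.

0.430

Since P(k|x) ∝ π_k f_k(x), the posterior odds are π_i f_i(x) / (π_j f_j(x)).
Component likelihoods at x = 4 successes out of 7:
  f_A = C(7,4)·0.10^4·0.90^3 = 35·0.0001·0.729 = 0.0025515
  f_B = C(7,4)·0.74^4·0.26^3 = 35·0.299866·0.017576 = 0.184465
  f_C = C(7,4)·0.88^4·0.12^3 = 35·0.599695·0.001728 = 0.0362696
  f_D = C(7,4)·0.89^4·0.11^3 = 35·0.627422·0.001331 = 0.0292285
0.00233828 / 0.00544044 ≈ 0.430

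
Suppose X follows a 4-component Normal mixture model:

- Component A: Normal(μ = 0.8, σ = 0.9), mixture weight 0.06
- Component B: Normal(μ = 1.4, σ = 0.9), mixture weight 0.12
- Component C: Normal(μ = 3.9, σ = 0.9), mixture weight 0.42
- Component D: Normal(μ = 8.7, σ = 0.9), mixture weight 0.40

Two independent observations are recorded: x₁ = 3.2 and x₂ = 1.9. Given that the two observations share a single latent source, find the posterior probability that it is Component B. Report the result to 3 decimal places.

P(component k | x) = π_k·f_k(x) / marginal(x), where marginal(x) = Σ_j π_j·f_j(x).
Since both observations come from the same component, the likelihood for component k is f_k(x₁)·f_k(x₂).
  f_A = [0.0126622] × [0.210033] = 0.00265948
  f_B = [0.05999] × [0.37988] = 0.022789
  f_C = [0.327572] × [0.0375263] = 0.0122926
  f_D = [3.44474e-09] × [1.78036e-13] = 6.13289e-22
Multiply by the mixture weights:
  π_A·f_A = 0.06 × 0.00265948 = 0.000159569
  π_B·f_B = 0.12 × 0.022789 = 0.00273468
  π_C·f_C = 0.42 × 0.0122926 = 0.00516288
  π_D·f_D = 0.40 × 6.13289e-22 = 2.45316e-22
Evidence: 0.000159569 + 0.00273468 + 0.00516288 + 2.45316e-22 = 0.00805713
P(Component B | data) ≈ 0.339

0.339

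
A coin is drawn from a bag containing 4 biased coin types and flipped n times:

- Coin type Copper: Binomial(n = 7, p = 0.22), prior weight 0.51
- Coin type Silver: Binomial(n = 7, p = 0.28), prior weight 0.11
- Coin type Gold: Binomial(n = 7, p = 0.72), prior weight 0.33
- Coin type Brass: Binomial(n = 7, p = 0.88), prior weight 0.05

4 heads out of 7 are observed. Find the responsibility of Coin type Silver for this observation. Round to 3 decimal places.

0.090

By Bayes' theorem, P(k | x) = w_k f_k(x) / Σ_j w_j f_j(x).
Evaluate each component's likelihood at the observed value:
  f_Copper = 0.0389083
  f_Silver = 0.0802967
  f_Gold = 0.206477
  f_Brass = 0.0362696
Prior × likelihood for each component:
  w_Copper·f_Copper = 0.51 × 0.0389083 = 0.0198432
  w_Silver·f_Silver = 0.11 × 0.0802967 = 0.00883264
  w_Gold·f_Gold = 0.33 × 0.206477 = 0.0681375
  w_Brass·f_Brass = 0.05 × 0.0362696 = 0.00181348
Normaliser: 0.0198432 + 0.00883264 + 0.0681375 + 0.00181348 = 0.0986268
Responsibility of Coin type Silver: 0.00883264 / 0.0986268 ≈ 0.090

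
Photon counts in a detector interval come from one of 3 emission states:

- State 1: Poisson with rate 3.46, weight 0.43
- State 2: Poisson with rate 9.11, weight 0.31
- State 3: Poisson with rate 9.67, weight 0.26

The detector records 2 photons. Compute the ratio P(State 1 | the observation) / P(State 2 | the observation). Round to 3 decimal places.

Posterior odds = (w_i f_i(x)) / (w_j f_j(x)); the normalising sum cancels.
Poisson probabilities:
  p_1 = e^(−3.46)·3.46^2/2! = 0.188132
  p_2 = e^(−9.11)·9.11^2/2! = 0.00458758
  p_3 = e^(−9.67)·9.67^2/2! = 0.00295254
Posterior odds = (w_1·p_1) / (w_2·p_2) = (0.43·0.188132) / (0.31·0.00458758) = 0.0808969 / 0.00142215 ≈ 56.883

56.883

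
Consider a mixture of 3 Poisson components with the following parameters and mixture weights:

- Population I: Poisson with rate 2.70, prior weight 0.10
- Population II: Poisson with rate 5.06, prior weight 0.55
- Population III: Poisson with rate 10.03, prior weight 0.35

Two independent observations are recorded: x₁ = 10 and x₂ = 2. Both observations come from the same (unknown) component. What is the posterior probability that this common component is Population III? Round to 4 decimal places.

Posterior ∝ prior × likelihood, so P(k | x) ∝ P(Z=k) f_k(x); normalise over all components.
Since both observations come from the same component, the likelihood for component k is f_k(x₁)·f_k(x₂).
  L_I = [e^(−2.70)·2.70^10/10! = 0.000381311] × [0.244964] = 9.34075e-05
  L_II = [e^(−5.06)·5.06^10/10! = 0.0192403] × [0.0812346] = 0.00156298
  L_III = [e^(−10.03)·10.03^10/10! = 0.125104] × [0.00221615] = 0.00027725
Multiply by the mixture weights:
  P(Z=I)·L_I = 0.10 × 9.34075e-05 = 9.34075e-06
  P(Z=II)·L_II = 0.55 × 0.00156298 = 0.000859638
  P(Z=III)·L_III = 0.35 × 0.00027725 = 9.70373e-05
Sum: 9.34075e-06 + 0.000859638 + 9.70373e-05 = 0.000966016
P(Population III | x₁,x₂) = 9.70373e-05 / 0.000966016 ≈ 0.1005

0.1005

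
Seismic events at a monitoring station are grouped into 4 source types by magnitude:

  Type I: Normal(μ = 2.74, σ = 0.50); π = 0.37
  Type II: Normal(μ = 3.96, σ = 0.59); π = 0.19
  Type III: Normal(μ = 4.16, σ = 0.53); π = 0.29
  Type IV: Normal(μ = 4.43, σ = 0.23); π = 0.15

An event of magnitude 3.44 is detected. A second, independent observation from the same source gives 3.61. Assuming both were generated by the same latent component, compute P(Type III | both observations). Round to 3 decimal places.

0.356

By Bayes' theorem, P(k | x) = P(Z=k) f_k(x) / Σ_j P(Z=j) f_j(x).
Since both observations come from the same component, the likelihood for component k is f_k(x₁)·f_k(x₂).
  L_I = [(1/(0.50·√(2π)))·exp(−(3.44−2.74)²/(2·0.50²)) = 0.797885·exp(-0.98000) = 0.299455] × [0.175592] = 0.0525819
  L_II = [(1/(0.59·√(2π)))·exp(−(3.44−3.96)²/(2·0.59²)) = 0.676173·exp(-0.38839) = 0.458544] × [0.567077] = 0.260029
  L_III = [(1/(0.53·√(2π)))·exp(−(3.44−4.16)²/(2·0.53²)) = 0.752721·exp(-0.92275) = 0.29915] × [0.439328] = 0.131425
  L_IV = [(1/(0.23·√(2π)))·exp(−(3.44−4.43)²/(2·0.23²)) = 1.734532·exp(-9.26371) = 0.00016444] × [0.00301351] = 4.9554e-07
Multiply by the mixture weights:
  P(Z=I)·L_I = 0.37 × 0.0525819 = 0.0194553
  P(Z=II)·L_II = 0.19 × 0.260029 = 0.0494056
  P(Z=III)·L_III = 0.29 × 0.131425 = 0.0381133
  P(Z=IV)·L_IV = 0.15 × 4.9554e-07 = 7.4331e-08
Evidence: 0.0194553 + 0.0494056 + 0.0381133 + 7.4331e-08 = 0.106974
P(Type III | data) = 0.0381133 / 0.106974 ≈ 0.356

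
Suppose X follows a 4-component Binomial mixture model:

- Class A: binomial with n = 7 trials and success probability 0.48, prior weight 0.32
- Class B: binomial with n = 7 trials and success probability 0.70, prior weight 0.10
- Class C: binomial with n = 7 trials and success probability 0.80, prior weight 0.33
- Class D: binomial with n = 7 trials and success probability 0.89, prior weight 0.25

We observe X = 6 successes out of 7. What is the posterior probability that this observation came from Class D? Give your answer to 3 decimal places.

0.374

P(component k | x) = P(Z=k)·f_k(x) / marginal(x), where marginal(x) = Σ_j P(Z=j)·f_j(x).
Component likelihoods at x = 6 successes out of 7:
  L_A = C(7,6)·0.48^6·0.52^1 = 7·0.0122306·0.52 = 0.0445193
  L_B = C(7,6)·0.70^6·0.30^1 = 7·0.117649·0.3 = 0.247063
  L_C = C(7,6)·0.80^6·0.20^1 = 7·0.262144·0.2 = 0.367002
  L_D = C(7,6)·0.89^6·0.11^1 = 7·0.496981·0.11 = 0.382676
Multiply by the mixture weights:
  P(Z=A)·L_A = 0.32 × 0.0445193 = 0.0142462
  P(Z=B)·L_B = 0.10 × 0.247063 = 0.0247063
  P(Z=C)·L_C = 0.33 × 0.367002 = 0.121111
  P(Z=D)·L_D = 0.25 × 0.382676 = 0.0956689
Evidence: 0.0142462 + 0.0247063 + 0.121111 + 0.0956689 = 0.255732
So the posterior for Class D is 0.0956689 / 0.255732 ≈ 0.374.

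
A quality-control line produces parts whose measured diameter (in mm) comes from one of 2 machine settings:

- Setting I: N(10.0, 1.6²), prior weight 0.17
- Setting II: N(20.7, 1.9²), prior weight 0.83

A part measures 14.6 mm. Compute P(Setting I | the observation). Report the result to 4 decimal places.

Apply Bayes' rule: the posterior for each component is proportional to its prior times its likelihood at x.
Component likelihoods at x = 14.6 mm:
  p_I = (1/(1.6·√(2π)))·exp(−(14.6−10.0)²/(2·1.6²)) = 0.249339·exp(-4.13281) = 0.00399883
  p_II = (1/(1.9·√(2π)))·exp(−(14.6−20.7)²/(2·1.9²)) = 0.209970·exp(-5.15374) = 0.00121315
Weight by the priors:
  w_I·p_I = 0.17 × 0.00399883 = 0.0006798
  w_II·p_II = 0.83 × 0.00121315 = 0.00100692
Evidence: 0.0006798 + 0.00100692 = 0.00168672
So the posterior for Setting I is 0.0006798 / 0.00168672 ≈ 0.4030.

0.4030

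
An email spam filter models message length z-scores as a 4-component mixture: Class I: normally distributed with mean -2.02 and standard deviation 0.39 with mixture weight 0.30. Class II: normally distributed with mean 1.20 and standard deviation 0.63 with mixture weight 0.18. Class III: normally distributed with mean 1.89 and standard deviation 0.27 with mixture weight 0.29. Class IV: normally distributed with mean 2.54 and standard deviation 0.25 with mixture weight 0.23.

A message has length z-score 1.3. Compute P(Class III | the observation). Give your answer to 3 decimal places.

0.259

P(component k | x) = P(Z=k)·f_k(x) / marginal(x), where marginal(x) = Σ_j P(Z=j)·f_j(x).
Evaluate each component's likelihood at the observed value:
  L_I = 1.87756e-16
  L_II = 0.625314
  L_III = 0.135725
  L_IV = 7.25772e-06
Weight by the priors:
  P(Z=I)·L_I = 0.30 × 1.87756e-16 = 5.63269e-17
  P(Z=II)·L_II = 0.18 × 0.625314 = 0.112557
  P(Z=III)·L_III = 0.29 × 0.135725 = 0.0393603
  P(Z=IV)·L_IV = 0.23 × 7.25772e-06 = 1.66928e-06
Denominator: 5.63269e-17 + 0.112557 + 0.0393603 + 1.66928e-06 = 0.151919
P(Class III | the observation) ≈ 0.259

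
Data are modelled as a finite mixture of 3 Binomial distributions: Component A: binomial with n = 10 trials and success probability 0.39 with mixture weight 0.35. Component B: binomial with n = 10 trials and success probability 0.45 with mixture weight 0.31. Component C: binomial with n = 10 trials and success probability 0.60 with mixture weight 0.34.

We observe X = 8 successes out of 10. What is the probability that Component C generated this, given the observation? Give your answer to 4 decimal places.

Apply Bayes' rule: the posterior for each component is proportional to its prior times its likelihood at x.
Binomial probabilities:
  p_A = C(10,8)·0.39^8·0.61^2 = 45·0.000535201·0.3721 = 0.00896167
  p_B = C(10,8)·0.45^8·0.55^2 = 45·0.00168151·0.3025 = 0.0228896
  p_C = C(10,8)·0.60^8·0.40^2 = 45·0.0167962·0.16 = 0.120932
Prior × likelihood for each component:
  w_A·p_A = 0.35 × 0.00896167 = 0.00313659
  w_B·p_B = 0.31 × 0.0228896 = 0.00709577
  w_C·p_C = 0.34 × 0.120932 = 0.041117
Evidence: 0.00313659 + 0.00709577 + 0.041117 = 0.0513494
So the posterior for Component C is 0.041117 / 0.0513494 ≈ 0.8007.

0.8007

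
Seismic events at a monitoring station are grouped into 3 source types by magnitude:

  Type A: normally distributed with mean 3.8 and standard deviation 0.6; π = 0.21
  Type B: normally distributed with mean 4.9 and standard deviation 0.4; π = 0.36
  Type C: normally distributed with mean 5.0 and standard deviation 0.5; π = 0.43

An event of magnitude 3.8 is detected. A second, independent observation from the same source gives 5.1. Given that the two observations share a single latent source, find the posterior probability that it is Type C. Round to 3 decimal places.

Posterior ∝ prior × likelihood, so P(k | x) ∝ P(Z=k) f_k(x); normalise over all components.
Since both observations come from the same component, the likelihood for component k is f_k(x₁)·f_k(x₂).
  L_A = [0.664904] × [0.0635877] = 0.0422797
  L_B = [0.0227339] × [0.880163] = 0.0200096
  L_C = [0.0447891] × [0.782085] = 0.0350289
Multiply by the mixture weights:
  P(Z=A)·L_A = 0.21 × 0.0422797 = 0.00887874
  P(Z=B)·L_B = 0.36 × 0.0200096 = 0.00720344
  P(Z=C)·L_C = 0.43 × 0.0350289 = 0.0150624
Sum: 0.00887874 + 0.00720344 + 0.0150624 = 0.0311446
P(Type C | data) ≈ 0.484

0.484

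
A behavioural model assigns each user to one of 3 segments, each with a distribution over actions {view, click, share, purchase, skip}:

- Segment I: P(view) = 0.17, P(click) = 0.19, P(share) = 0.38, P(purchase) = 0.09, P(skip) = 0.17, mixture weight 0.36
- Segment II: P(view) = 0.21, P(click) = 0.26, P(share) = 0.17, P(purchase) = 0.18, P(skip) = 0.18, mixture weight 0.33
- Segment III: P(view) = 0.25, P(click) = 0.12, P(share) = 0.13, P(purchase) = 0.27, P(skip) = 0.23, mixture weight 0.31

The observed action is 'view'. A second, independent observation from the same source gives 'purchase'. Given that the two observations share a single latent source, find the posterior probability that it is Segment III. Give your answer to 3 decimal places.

By Bayes' theorem, P(k | x) = w_k f_k(x) / Σ_j w_j f_j(x).
Since both observations come from the same component, the likelihood for component k is f_k(x₁)·f_k(x₂).
  p_I = [P(view | comp) = 0.17] × [0.09] = 0.0153
  p_II = [P(view | comp) = 0.21] × [0.18] = 0.0378
  p_III = [P(view | comp) = 0.25] × [0.27] = 0.0675
Multiply by the mixture weights:
  w_I·p_I = 0.36 × 0.0153 = 0.005508
  w_II·p_II = 0.33 × 0.0378 = 0.012474
  w_III·p_III = 0.31 × 0.0675 = 0.020925
Normaliser: 0.005508 + 0.012474 + 0.020925 = 0.038907
Responsibility of Segment III: 0.020925 / 0.038907 ≈ 0.538

0.538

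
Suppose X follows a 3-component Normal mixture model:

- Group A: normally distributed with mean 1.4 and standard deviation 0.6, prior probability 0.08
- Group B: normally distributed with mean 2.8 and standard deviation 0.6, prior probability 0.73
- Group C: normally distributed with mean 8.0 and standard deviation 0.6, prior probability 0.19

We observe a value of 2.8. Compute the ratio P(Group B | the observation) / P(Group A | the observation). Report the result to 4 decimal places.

The posterior odds equal the prior odds times the likelihood ratio: (w_i/w_j)·(f_i(x)/f_j(x)).
Component likelihoods at x = 2.8:
  f_A = (1/(0.6·√(2π)))·exp(−(2.8−1.4)²/(2·0.6²)) = 0.664904·exp(-2.72222) = 0.0437031
  f_B = (1/(0.6·√(2π)))·exp(−(2.8−2.8)²/(2·0.6²)) = 0.664904·exp(-0.00000) = 0.664904
  f_C = (1/(0.6·√(2π)))·exp(−(2.8−8.0)²/(2·0.6²)) = 0.664904·exp(-37.55556) = 3.25528e-17
Posterior odds = (w_B·f_B) / (w_A·f_A) = (0.73·0.664904) / (0.08·0.0437031) = 0.48538 / 0.00349625 ≈ 138.8286

138.8286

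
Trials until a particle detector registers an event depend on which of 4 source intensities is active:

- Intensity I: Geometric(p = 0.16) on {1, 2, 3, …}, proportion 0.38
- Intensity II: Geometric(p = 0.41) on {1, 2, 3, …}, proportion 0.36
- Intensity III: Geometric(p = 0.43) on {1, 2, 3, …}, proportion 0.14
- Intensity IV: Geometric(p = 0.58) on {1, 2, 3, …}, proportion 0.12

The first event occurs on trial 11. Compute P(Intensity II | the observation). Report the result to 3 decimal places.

Posterior ∝ prior × likelihood, so P(k | x) ∝ w_k f_k(x); normalise over all components.
Evaluate each component's likelihood at the observed value:
  f_I = 0.0279842
  f_II = 0.00209558
  f_III = 0.00155674
  f_IV = 9.90651e-05
Weight by the priors:
  w_I·f_I = 0.38 × 0.0279842 = 0.010634
  w_II·f_II = 0.36 × 0.00209558 = 0.000754408
  w_III·f_III = 0.14 × 0.00155674 = 0.000217944
  w_IV·f_IV = 0.12 × 9.90651e-05 = 1.18878e-05
Normaliser: 0.010634 + 0.000754408 + 0.000217944 + 1.18878e-05 = 0.0116182
So the posterior for Intensity II is 0.000754408 / 0.0116182 ≈ 0.065.

0.065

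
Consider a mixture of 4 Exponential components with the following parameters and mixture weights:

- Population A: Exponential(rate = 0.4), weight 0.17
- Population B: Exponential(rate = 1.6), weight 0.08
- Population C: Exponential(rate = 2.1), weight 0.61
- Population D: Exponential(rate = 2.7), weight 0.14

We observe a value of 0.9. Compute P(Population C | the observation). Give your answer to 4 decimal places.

0.6354

The responsibility of component k is w_k f_k(x) divided by Σ_j w_j f_j(x).
Component likelihoods at x = 0.9:
  f_A = 0.279071
  f_B = 0.379084
  f_C = 0.317251
  f_D = 0.237699
Weight by the priors:
  w_A·f_A = 0.17 × 0.279071 = 0.047442
  w_B·f_B = 0.08 × 0.379084 = 0.0303268
  w_C·f_C = 0.61 × 0.317251 = 0.193523
  w_D·f_D = 0.14 × 0.237699 = 0.0332779
Denominator: 0.047442 + 0.0303268 + 0.193523 + 0.0332779 = 0.30457
Responsibility of Population C: 0.193523 / 0.30457 ≈ 0.6354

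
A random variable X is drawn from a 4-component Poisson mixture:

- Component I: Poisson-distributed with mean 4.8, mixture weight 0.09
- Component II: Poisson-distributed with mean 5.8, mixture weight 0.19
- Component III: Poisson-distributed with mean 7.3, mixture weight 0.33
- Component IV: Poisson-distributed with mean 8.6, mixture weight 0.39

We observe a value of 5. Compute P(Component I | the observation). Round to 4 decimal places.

0.1381

Apply Bayes' rule: the posterior for each component is proportional to its prior times its likelihood at x.
Evaluate each component's likelihood at the observed value:
  L_I = e^(−4.8)·4.8^5/5! = 0.174748
  L_II = e^(−5.8)·5.8^5/5! = 0.165596
  L_III = e^(−7.3)·7.3^5/5! = 0.116703
  L_IV = e^(−8.6)·8.6^5/5! = 0.0721736
Prior × likelihood for each component:
  w_I·L_I = 0.09 × 0.174748 = 0.0157273
  w_II·L_II = 0.19 × 0.165596 = 0.0314633
  w_III·L_III = 0.33 × 0.116703 = 0.0385121
  w_IV·L_IV = 0.39 × 0.0721736 = 0.0281477
Evidence: 0.0157273 + 0.0314633 + 0.0385121 + 0.0281477 = 0.11385
Responsibility of Component I: 0.0157273 / 0.11385 ≈ 0.1381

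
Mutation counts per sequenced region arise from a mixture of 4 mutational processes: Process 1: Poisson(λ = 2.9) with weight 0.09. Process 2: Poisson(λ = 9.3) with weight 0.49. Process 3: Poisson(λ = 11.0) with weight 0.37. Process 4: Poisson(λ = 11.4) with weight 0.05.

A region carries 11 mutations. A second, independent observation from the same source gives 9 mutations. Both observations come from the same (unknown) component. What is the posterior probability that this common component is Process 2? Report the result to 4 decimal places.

0.5514

The responsibility of component k is P(Z=k) f_k(x) divided by Σ_j P(Z=j) f_j(x).
Since both observations come from the same component, the likelihood for component k is f_k(x₁)·f_k(x₂).
  p_1 = [e^(−2.9)·2.9^11/11! = 0.000168178] × [0.00219971] = 3.69942e-07
  p_2 = [e^(−9.3)·9.3^11/11! = 0.10309] × [0.131113] = 0.0135165
  p_3 = [e^(−11.0)·11.0^11/11! = 0.119378] × [0.108526] = 0.0129556
  p_4 = [e^(−11.4)·11.4^11/11! = 0.118533] × [0.100328] = 0.0118923
Unnormalised posteriors:
  P(Z=1)·p_1 = 0.09 × 3.69942e-07 = 3.32947e-08
  P(Z=2)·p_2 = 0.49 × 0.0135165 = 0.00662306
  P(Z=3)·p_3 = 0.37 × 0.0129556 = 0.00479356
  P(Z=4)·p_4 = 0.05 × 0.0118923 = 0.000594613
Normaliser: 3.32947e-08 + 0.00662306 + 0.00479356 + 0.000594613 = 0.0120113
Responsibility of Process 2: 0.00662306 / 0.0120113 ≈ 0.5514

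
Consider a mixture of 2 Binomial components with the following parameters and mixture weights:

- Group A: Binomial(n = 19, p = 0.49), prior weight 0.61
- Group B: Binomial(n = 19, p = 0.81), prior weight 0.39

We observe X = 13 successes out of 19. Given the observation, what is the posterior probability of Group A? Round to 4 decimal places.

0.4595

Posterior ∝ prior × likelihood, so P(k | x) ∝ π_k f_k(x); normalise over all components.
Evaluate each component's likelihood at the observed value:
  p_A = C(19,13)·0.49^13·0.51^6 = 27132·9.38748e-05·0.0175963 = 0.0448179
  p_B = C(19,13)·0.81^13·0.19^6 = 27132·0.0646108·4.70459e-05 = 0.0824724
Unnormalised posteriors:
  π_A·p_A = 0.61 × 0.0448179 = 0.0273389
  π_B·p_B = 0.39 × 0.0824724 = 0.0321642
Marginal: 0.0273389 + 0.0321642 = 0.0595032
Responsibility of Group A: 0.0273389 / 0.0595032 ≈ 0.4595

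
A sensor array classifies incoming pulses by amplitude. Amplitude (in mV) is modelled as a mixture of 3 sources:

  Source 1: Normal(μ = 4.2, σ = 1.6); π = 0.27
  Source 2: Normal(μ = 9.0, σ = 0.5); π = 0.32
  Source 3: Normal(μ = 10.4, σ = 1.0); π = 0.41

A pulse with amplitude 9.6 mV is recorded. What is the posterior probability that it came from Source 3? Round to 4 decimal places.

Apply Bayes' rule: the posterior for each component is proportional to its prior times its likelihood at x.
Evaluate each component's likelihood at the observed value:
  p_1 = 0.000838199
  p_2 = 0.388372
  p_3 = 0.289692
Unnormalised posteriors:
  π_1·p_1 = 0.27 × 0.000838199 = 0.000226314
  π_2·p_2 = 0.32 × 0.388372 = 0.124279
  π_3·p_3 = 0.41 × 0.289692 = 0.118774
Normaliser: 0.000226314 + 0.124279 + 0.118774 = 0.243279
P(Source 3 | 9.6 mV) ≈ 0.4882

0.4882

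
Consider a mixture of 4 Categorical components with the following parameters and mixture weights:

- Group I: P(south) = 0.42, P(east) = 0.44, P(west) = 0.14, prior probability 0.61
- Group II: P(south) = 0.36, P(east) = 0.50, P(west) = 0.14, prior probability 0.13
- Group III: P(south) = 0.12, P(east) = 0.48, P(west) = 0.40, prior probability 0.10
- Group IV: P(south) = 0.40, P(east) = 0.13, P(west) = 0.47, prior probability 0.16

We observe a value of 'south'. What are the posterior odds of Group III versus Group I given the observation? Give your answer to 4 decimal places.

0.0468

Since P(k|x) ∝ π_k f_k(x), the posterior odds are π_i f_i(x) / (π_j f_j(x)).
Evaluate each component's likelihood at the observed value:
  p_I = P(south | comp) = 0.42
  p_II = P(south | comp) = 0.36
  p_III = P(south | comp) = 0.12
  p_IV = P(south | comp) = 0.40
Posterior odds = (π_III·p_III) / (π_I·p_I) = (0.10·0.12) / (0.61·0.42) = 0.012 / 0.2562 ≈ 0.0468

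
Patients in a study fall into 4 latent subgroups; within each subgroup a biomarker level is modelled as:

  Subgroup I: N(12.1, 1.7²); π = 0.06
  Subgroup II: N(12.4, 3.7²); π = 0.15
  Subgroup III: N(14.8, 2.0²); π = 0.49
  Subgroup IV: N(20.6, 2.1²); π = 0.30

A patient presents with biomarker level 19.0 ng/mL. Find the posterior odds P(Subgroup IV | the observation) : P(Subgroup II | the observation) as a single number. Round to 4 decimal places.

12.9389

Posterior odds = (P(Z=i) f_i(x)) / (P(Z=j) f_j(x)); the normalising sum cancels.
Evaluate each component's likelihood at the observed value:
  p_I = (1/(1.7·√(2π)))·exp(−(19.0−12.1)²/(2·1.7²)) = 0.234672·exp(-8.23702) = 6.21108e-05
  p_II = (1/(3.7·√(2π)))·exp(−(19.0−12.4)²/(2·3.7²)) = 0.107822·exp(-1.59094) = 0.021967
  p_III = (1/(2.0·√(2π)))·exp(−(19.0−14.8)²/(2·2.0²)) = 0.199471·exp(-2.20500) = 0.0219918
  p_IV = (1/(2.1·√(2π)))·exp(−(19.0−20.6)²/(2·2.1²)) = 0.189973·exp(-0.29025) = 0.142114
Posterior odds = (P(Z=IV)·p_IV) / (P(Z=II)·p_II) = (0.30·0.142114) / (0.15·0.021967) = 0.0426342 / 0.00329505 ≈ 12.9389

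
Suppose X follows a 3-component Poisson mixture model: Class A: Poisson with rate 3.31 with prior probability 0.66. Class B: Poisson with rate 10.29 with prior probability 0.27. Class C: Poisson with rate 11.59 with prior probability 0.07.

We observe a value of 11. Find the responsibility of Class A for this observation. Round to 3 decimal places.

0.008

Apply Bayes' rule: the posterior for each component is proportional to its prior times its likelihood at x.
Component likelihoods at x = 11:
  L_A = e^(−3.31)·3.31^11/11! = 0.000478011
  L_B = e^(−10.29)·10.29^11/11! = 0.116553
  L_C = e^(−11.59)·11.59^11/11! = 0.117568
Multiply by the mixture weights:
  P(Z=A)·L_A = 0.66 × 0.000478011 = 0.000315487
  P(Z=B)·L_B = 0.27 × 0.116553 = 0.0314693
  P(Z=C)·L_C = 0.07 × 0.117568 = 0.00822976
Normaliser: 0.000315487 + 0.0314693 + 0.00822976 = 0.0400145
P(Class A | x) ≈ 0.008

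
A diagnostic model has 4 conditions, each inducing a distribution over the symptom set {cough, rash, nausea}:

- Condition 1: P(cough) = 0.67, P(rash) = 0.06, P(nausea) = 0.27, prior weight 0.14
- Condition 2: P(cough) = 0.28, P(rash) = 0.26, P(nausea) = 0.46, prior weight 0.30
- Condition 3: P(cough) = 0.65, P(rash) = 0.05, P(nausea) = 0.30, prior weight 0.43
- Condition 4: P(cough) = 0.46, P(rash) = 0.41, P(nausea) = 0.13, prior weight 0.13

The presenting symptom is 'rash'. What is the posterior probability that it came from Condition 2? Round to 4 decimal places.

P(component k | x) = π_k·f_k(x) / marginal(x), where marginal(x) = Σ_j π_j·f_j(x).
Categorical probabilities:
  L_1 = P(rash | comp) = 0.06
  L_2 = P(rash | comp) = 0.26
  L_3 = P(rash | comp) = 0.05
  L_4 = P(rash | comp) = 0.41
Unnormalised posteriors:
  π_1·L_1 = 0.14 × 0.06 = 0.0084
  π_2·L_2 = 0.30 × 0.26 = 0.078
  π_3·L_3 = 0.43 × 0.05 = 0.0215
  π_4·L_4 = 0.13 × 0.41 = 0.0533
Denominator: 0.0084 + 0.078 + 0.0215 + 0.0533 = 0.1612
So the posterior for Condition 2 is 0.078 / 0.1612 ≈ 0.4839.

0.4839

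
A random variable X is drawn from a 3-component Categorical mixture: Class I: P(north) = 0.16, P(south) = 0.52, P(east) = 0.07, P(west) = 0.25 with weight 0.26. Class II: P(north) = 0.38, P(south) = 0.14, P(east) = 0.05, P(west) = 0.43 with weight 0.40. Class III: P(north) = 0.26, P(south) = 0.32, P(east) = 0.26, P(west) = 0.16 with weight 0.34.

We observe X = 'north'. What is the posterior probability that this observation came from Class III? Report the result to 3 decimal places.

The responsibility of component k is π_k f_k(x) divided by Σ_j π_j f_j(x).
Evaluate each component's likelihood at the observed value:
  L_I = P(north | comp) = 0.16
  L_II = P(north | comp) = 0.38
  L_III = P(north | comp) = 0.26
Multiply by the mixture weights:
  π_I·L_I = 0.26 × 0.16 = 0.0416
  π_II·L_II = 0.40 × 0.38 = 0.152
  π_III·L_III = 0.34 × 0.26 = 0.0884
Denominator: 0.0416 + 0.152 + 0.0884 = 0.282
P(Class III | 'north') ≈ 0.313

0.313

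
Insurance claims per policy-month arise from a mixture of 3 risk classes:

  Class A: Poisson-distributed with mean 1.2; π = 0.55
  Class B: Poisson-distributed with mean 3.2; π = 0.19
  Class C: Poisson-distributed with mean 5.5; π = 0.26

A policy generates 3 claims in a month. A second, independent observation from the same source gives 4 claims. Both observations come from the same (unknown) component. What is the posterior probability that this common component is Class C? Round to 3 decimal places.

0.344

P(component k | x) = P(Z=k)·f_k(x) / marginal(x), where marginal(x) = Σ_j P(Z=j)·f_j(x).
Since both observations come from the same component, the likelihood for component k is f_k(x₁)·f_k(x₂).
  p_A = [0.0867439] × [0.0260232] = 0.00225735
  p_B = [0.222616] × [0.178093] = 0.0396463
  p_C = [0.113323] × [0.155819] = 0.0176578
Unnormalised posteriors:
  P(Z=A)·p_A = 0.55 × 0.00225735 = 0.00124154
  P(Z=B)·p_B = 0.19 × 0.0396463 = 0.0075328
  P(Z=C)·p_C = 0.26 × 0.0176578 = 0.00459103
Denominator: 0.00124154 + 0.0075328 + 0.00459103 = 0.0133654
So the posterior for Class C is 0.00459103 / 0.0133654 ≈ 0.344.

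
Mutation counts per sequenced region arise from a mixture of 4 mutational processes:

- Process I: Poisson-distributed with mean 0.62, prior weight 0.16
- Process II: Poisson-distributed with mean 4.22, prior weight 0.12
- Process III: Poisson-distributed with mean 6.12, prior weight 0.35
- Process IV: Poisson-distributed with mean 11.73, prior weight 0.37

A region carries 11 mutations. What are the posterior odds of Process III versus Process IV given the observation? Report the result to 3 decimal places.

Only the two components matter; the odds are (P(Z=i) f_i(x)) / (P(Z=j) f_j(x)).
Evaluate each component's likelihood at the observed value:
  p_I = 7.01278e-11
  p_II = 0.00278329
  p_III = 0.0248444
  p_IV = 0.11664
Odds = (0.35/0.37) × (0.0248444/0.11664) = 0.945946 × 0.213 ≈ 0.201

0.201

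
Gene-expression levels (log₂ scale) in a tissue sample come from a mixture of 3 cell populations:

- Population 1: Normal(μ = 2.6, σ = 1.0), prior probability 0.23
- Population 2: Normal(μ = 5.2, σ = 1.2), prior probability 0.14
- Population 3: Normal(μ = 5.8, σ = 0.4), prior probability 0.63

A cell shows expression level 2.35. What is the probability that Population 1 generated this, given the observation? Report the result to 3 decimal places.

P(component k | x) = π_k·f_k(x) / marginal(x), where marginal(x) = Σ_j π_j·f_j(x).
Component likelihoods at x = 2.35:
  f_1 = (1/(1.0·√(2π)))·exp(−(2.35−2.6)²/(2·1.0²)) = 0.398942·exp(-0.03125) = 0.386668
  f_2 = (1/(1.2·√(2π)))·exp(−(2.35−5.2)²/(2·1.2²)) = 0.332452·exp(-2.82031) = 0.0198099
  f_3 = (1/(0.4·√(2π)))·exp(−(2.35−5.8)²/(2·0.4²)) = 0.997356·exp(-37.19531) = 7.00053e-17
Unnormalised posteriors:
  π_1·f_1 = 0.23 × 0.386668 = 0.0889337
  π_2·f_2 = 0.14 × 0.0198099 = 0.00277339
  π_3·f_3 = 0.63 × 7.00053e-17 = 4.41034e-17
Sum: 0.0889337 + 0.00277339 + 4.41034e-17 = 0.0917071
Responsibility of Population 1: 0.0889337 / 0.0917071 ≈ 0.970

0.970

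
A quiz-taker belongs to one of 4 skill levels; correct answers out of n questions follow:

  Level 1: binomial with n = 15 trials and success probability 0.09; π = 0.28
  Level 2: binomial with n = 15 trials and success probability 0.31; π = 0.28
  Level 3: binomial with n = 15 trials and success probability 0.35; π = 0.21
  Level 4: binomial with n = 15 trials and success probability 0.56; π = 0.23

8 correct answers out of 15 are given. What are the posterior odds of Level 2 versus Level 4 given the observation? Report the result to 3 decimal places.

Only the two components matter; the odds are (π_i f_i(x)) / (π_j f_j(x)).
Evaluate each component's likelihood at the observed value:
  L_1 = C(15,8)·0.09^8·0.91^7 = 6435·4.30467e-09·0.516761 = 1.43146e-05
  L_2 = C(15,8)·0.31^8·0.69^7 = 6435·8.52891e-05·0.0744635 = 0.0408682
  L_3 = C(15,8)·0.35^8·0.65^7 = 6435·0.000225188·0.0490223 = 0.0710373
  L_4 = C(15,8)·0.56^8·0.44^7 = 6435·0.00967173·0.00319278 = 0.198711
Posterior odds = (π_2·L_2) / (π_4·L_4) = (0.28·0.0408682) / (0.23·0.198711) = 0.0114431 / 0.0457035 ≈ 0.250

0.250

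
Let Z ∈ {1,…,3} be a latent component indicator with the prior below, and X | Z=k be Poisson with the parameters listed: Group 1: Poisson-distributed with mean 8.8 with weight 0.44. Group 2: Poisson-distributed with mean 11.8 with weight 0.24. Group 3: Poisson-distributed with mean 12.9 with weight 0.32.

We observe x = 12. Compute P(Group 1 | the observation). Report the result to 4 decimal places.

0.3221

P(component k | x) = π_k·f_k(x) / marginal(x), where marginal(x) = Σ_j π_j·f_j(x).
Component likelihoods at x = 12:
  L_1 = 0.0678678
  L_2 = 0.114175
  L_3 = 0.110749
Unnormalised posteriors:
  π_1·L_1 = 0.44 × 0.0678678 = 0.0298618
  π_2·L_2 = 0.24 × 0.114175 = 0.0274021
  π_3·L_3 = 0.32 × 0.110749 = 0.0354398
Normaliser: 0.0298618 + 0.0274021 + 0.0354398 = 0.0927037
Responsibility of Group 1: 0.0298618 / 0.0927037 ≈ 0.3221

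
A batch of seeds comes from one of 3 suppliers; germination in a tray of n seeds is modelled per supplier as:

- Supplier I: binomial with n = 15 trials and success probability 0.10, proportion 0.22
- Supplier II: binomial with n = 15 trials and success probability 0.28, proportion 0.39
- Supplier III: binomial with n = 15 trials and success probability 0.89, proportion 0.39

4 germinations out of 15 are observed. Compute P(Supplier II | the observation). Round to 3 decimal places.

0.903

Apply Bayes' rule: the posterior for each component is proportional to its prior times its likelihood at x.
Component likelihoods at x = 4 germinations out of 15:
  f_I = 0.0428351
  f_II = 0.226163
  f_III = 2.4435e-08
Prior × likelihood for each component:
  π_I·f_I = 0.22 × 0.0428351 = 0.00942373
  π_II·f_II = 0.39 × 0.226163 = 0.0882037
  π_III·f_III = 0.39 × 2.4435e-08 = 9.52965e-09
Normaliser: 0.00942373 + 0.0882037 + 9.52965e-09 = 0.0976275
Responsibility of Supplier II: 0.0882037 / 0.0976275 ≈ 0.903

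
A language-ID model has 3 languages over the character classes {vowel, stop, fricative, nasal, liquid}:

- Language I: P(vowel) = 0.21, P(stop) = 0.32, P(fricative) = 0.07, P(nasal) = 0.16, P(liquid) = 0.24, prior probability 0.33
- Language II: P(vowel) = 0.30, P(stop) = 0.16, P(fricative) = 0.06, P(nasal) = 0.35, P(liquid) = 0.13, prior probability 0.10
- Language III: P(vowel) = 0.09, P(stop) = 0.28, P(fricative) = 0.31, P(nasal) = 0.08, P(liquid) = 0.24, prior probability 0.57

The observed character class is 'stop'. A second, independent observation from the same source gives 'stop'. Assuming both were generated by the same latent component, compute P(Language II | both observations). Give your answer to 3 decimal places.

0.032

The responsibility of component k is w_k f_k(x) divided by Σ_j w_j f_j(x).
Since both observations come from the same component, the likelihood for component k is f_k(x₁)·f_k(x₂).
  p_I = [0.32] × [0.32] = 0.1024
  p_II = [0.16] × [0.16] = 0.0256
  p_III = [0.28] × [0.28] = 0.0784
Prior × likelihood for each component:
  w_I·p_I = 0.33 × 0.1024 = 0.033792
  w_II·p_II = 0.10 × 0.0256 = 0.00256
  w_III·p_III = 0.57 × 0.0784 = 0.044688
Marginal: 0.033792 + 0.00256 + 0.044688 = 0.08104
So the posterior for Language II is 0.00256 / 0.08104 ≈ 0.032.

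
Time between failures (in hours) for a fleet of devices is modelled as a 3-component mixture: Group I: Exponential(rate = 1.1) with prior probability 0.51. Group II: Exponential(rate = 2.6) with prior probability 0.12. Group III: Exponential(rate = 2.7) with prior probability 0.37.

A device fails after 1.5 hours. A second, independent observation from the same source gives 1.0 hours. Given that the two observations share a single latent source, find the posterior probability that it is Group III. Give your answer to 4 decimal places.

0.0721

Apply Bayes' rule: the posterior for each component is proportional to its prior times its likelihood at x.
Since both observations come from the same component, the likelihood for component k is f_k(x₁)·f_k(x₂).
  L_I = [1.1·e^(−1.1·1.5) = 1.1·e^(−1.6500) = 0.211255] × [0.366158] = 0.0773527
  L_II = [2.6·e^(−2.6·1.5) = 2.6·e^(−3.9000) = 0.052629] × [0.193111] = 0.0101632
  L_III = [2.7·e^(−2.7·1.5) = 2.7·e^(−4.0500) = 0.0470404] × [0.181455] = 0.00853571
Prior × likelihood for each component:
  w_I·L_I = 0.51 × 0.0773527 = 0.0394499
  w_II·L_II = 0.12 × 0.0101632 = 0.00121959
  w_III·L_III = 0.37 × 0.00853571 = 0.00315821
Evidence: 0.0394499 + 0.00121959 + 0.00315821 = 0.0438277
P(Group III | data) = 0.00315821 / 0.0438277 ≈ 0.0721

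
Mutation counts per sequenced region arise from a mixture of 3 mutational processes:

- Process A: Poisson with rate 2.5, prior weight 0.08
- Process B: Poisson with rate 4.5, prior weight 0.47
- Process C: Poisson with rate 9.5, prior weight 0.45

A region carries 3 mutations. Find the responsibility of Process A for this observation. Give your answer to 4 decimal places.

0.1690

By Bayes' theorem, P(k | x) = π_k f_k(x) / Σ_j π_j f_j(x).
Component likelihoods at x = 3 mutations:
  L_A = 0.213763
  L_B = 0.168718
  L_C = 0.010696
Unnormalised posteriors:
  π_A·L_A = 0.08 × 0.213763 = 0.017101
  π_B·L_B = 0.47 × 0.168718 = 0.0792974
  π_C·L_C = 0.45 × 0.010696 = 0.00481321
Normaliser: 0.017101 + 0.0792974 + 0.00481321 = 0.101212
P(Process A | x) = 0.017101 / 0.101212 ≈ 0.1690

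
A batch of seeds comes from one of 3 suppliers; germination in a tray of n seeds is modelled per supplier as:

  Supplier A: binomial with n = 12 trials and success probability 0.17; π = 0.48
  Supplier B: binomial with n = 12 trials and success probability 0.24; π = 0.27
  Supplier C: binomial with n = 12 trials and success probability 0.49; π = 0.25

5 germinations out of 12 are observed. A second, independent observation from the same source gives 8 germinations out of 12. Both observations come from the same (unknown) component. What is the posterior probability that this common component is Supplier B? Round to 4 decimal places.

0.0080

By Bayes' theorem, P(k | x) = w_k f_k(x) / Σ_j w_j f_j(x).
Since both observations come from the same component, the likelihood for component k is f_k(x₁)·f_k(x₂).
  f_A = [0.0305152] × [0.000163874] = 5.00064e-06
  f_B = [0.0923584] × [0.00181781] = 0.00016789
  f_C = [0.200769] × [0.11129] = 0.0223435
Unnormalised posteriors:
  w_A·f_A = 0.48 × 5.00064e-06 = 2.40031e-06
  w_B·f_B = 0.27 × 0.00016789 = 4.53304e-05
  w_C·f_C = 0.25 × 0.0223435 = 0.00558588
Marginal: 2.40031e-06 + 4.53304e-05 + 0.00558588 = 0.00563361
So the posterior for Supplier B is 4.53304e-05 / 0.00563361 ≈ 0.0080.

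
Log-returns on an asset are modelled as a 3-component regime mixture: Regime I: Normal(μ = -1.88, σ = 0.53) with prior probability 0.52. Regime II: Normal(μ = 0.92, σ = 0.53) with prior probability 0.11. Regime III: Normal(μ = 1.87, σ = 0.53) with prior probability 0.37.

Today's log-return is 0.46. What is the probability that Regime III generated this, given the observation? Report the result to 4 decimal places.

Posterior ∝ prior × likelihood, so P(k | x) ∝ P(Z=k) f_k(x); normalise over all components.
Evaluate each component's likelihood at the observed value:
  f_I = 4.40322e-05
  f_II = 0.516486
  f_III = 0.0218651
Weight by the priors:
  P(Z=I)·f_I = 0.52 × 4.40322e-05 = 2.28967e-05
  P(Z=II)·f_II = 0.11 × 0.516486 = 0.0568135
  P(Z=III)·f_III = 0.37 × 0.0218651 = 0.00809008
Evidence: 2.28967e-05 + 0.0568135 + 0.00809008 = 0.0649265
So the posterior for Regime III is 0.00809008 / 0.0649265 ≈ 0.1246.

0.1246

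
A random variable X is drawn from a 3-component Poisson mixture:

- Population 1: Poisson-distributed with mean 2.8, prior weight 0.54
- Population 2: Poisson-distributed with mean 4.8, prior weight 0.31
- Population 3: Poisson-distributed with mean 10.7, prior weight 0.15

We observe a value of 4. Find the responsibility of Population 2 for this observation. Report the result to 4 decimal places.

By Bayes' theorem, P(k | x) = π_k f_k(x) / Σ_j π_j f_j(x).
Component likelihoods at x = 4:
  p_1 = 0.155739
  p_2 = 0.182029
  p_3 = 0.0123133
Unnormalised posteriors:
  π_1·p_1 = 0.54 × 0.155739 = 0.0840989
  π_2·p_2 = 0.31 × 0.182029 = 0.0564289
  π_3·p_3 = 0.15 × 0.0123133 = 0.00184699
Marginal: 0.0840989 + 0.0564289 + 0.00184699 = 0.142375
P(Population 2 | 4) = 0.0564289 / 0.142375 ≈ 0.3963

0.3963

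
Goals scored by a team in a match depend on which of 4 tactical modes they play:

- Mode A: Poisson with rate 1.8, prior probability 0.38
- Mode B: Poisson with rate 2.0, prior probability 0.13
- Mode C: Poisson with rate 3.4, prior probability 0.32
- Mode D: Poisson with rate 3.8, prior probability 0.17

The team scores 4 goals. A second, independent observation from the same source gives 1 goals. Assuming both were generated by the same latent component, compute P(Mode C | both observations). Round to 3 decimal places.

0.323

By Bayes' theorem, P(k | x) = π_k f_k(x) / Σ_j π_j f_j(x).
Since both observations come from the same component, the likelihood for component k is f_k(x₁)·f_k(x₂).
  p_A = [e^(−1.8)·1.8^4/4! = 0.0723017] × [0.297538] = 0.0215125
  p_B = [e^(−2.0)·2.0^4/4! = 0.0902235] × [0.270671] = 0.0244209
  p_C = [e^(−3.4)·3.4^4/4! = 0.185825] × [0.113469] = 0.0210854
  p_D = [e^(−3.8)·3.8^4/4! = 0.194359] × [0.0850089] = 0.0165222
Multiply by the mixture weights:
  π_A·p_A = 0.38 × 0.0215125 = 0.00817475
  π_B·p_B = 0.13 × 0.0244209 = 0.00317471
  π_C·p_C = 0.32 × 0.0210854 = 0.00674731
  π_D·p_D = 0.17 × 0.0165222 = 0.00280878
Marginal: 0.00817475 + 0.00317471 + 0.00674731 + 0.00280878 = 0.0209056
Responsibility of Mode C: 0.00674731 / 0.0209056 ≈ 0.323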